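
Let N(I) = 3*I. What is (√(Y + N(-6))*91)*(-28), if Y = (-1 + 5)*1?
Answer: -2548*I*√14 ≈ -9533.8*I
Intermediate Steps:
Y = 4 (Y = 4*1 = 4)
(√(Y + N(-6))*91)*(-28) = (√(4 + 3*(-6))*91)*(-28) = (√(4 - 18)*91)*(-28) = (√(-14)*91)*(-28) = ((I*√14)*91)*(-28) = (91*I*√14)*(-28) = -2548*I*√14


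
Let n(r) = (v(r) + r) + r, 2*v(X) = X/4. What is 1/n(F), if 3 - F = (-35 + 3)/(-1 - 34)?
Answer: 280/1241 ≈ 0.22562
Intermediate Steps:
v(X) = X/8 (v(X) = (X/4)/2 = X/8)
F = 73/35 (F = 3 - (-35 + 3)/(-1 - 34) = 3 - (-32)/(-35) = 3 - (-32)*(-1)/35 = 3 - 1*32/35 = 3 - 32/35 = 73/35 ≈ 2.0857)
n(r) = 17*r/8 (n(r) = (r/8 + r) + r = 9*r/8 + r = 17*r/8)
1/n(F) = 1/((17/8)*(73/35)) = 1/(1241/280) = 280/1241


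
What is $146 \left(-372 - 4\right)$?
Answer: $-54896$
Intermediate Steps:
$146 \left(-372 - 4\right) = 146 \left(-376\right) = -54896$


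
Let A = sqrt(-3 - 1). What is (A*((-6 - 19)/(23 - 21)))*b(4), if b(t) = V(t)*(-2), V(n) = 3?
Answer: 150*I ≈ 150.0*I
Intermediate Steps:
A = 2*I (A = sqrt(-4) = 2*I ≈ 2.0*I)
b(t) = -6 (b(t) = 3*(-2) = -6)
(A*((-6 - 19)/(23 - 21)))*b(4) = ((2*I)*((-6 - 19)/(23 - 21)))*(-6) = ((2*I)*(-25/2))*(-6) = -25*I*(-6) = 150*I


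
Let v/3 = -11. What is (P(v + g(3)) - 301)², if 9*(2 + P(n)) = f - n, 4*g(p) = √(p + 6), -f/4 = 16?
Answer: 121771225/1296 ≈ 93959.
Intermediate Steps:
v = -33 (v = 3*(-11) = -33)
f = -64 (f = -4*16 = -64)
g(p) = √(6 + p)/4 (g(p) = √(p + 6)/4 = √(6 + p)/4)
P(n) = -82/9 - n/9 (P(n) = -2 + (-64 - n)/9 = -2 + (-64/9 - n/9) = -82/9 - n/9)
(P(v + g(3)) - 301)² = ((-82/9 - (-33 + √(6 + 3)/4)/9) - 301)² = ((-82/9 - (-33 + √9/4)/9) - 301)² = ((-82/9 - (-33 + (¼)*3)/9) - 301)² = ((-82/9 - (-33 + ¾)/9) - 301)² = ((-82/9 - ⅑*(-129/4)) - 301)² = ((-82/9 + 43/12) - 301)² = (-199/36 - 301)² = (-11035/36)² = 121771225/1296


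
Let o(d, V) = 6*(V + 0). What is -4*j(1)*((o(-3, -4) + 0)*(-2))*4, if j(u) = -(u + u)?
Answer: 1536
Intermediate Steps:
j(u) = -2*u
o(d, V) = 6*V
-4*j(1)*((o(-3, -4) + 0)*(-2))*4 = -4*(-2*1)*((6*(-4) + 0)*(-2))*4 = -4*(-2*(-24 + 0)*(-2))*4 = -4*(-(-48)*(-2))*4 = -4*(-2*48)*4 = -(-384)*4 = -4*(-384) = 1536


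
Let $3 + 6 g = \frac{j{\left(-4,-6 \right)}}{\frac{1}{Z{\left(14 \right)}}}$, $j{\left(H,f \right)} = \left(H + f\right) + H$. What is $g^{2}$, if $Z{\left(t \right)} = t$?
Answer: $\frac{39601}{36} \approx 1100.0$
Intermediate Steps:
$j{\left(H,f \right)} = f + 2 H$
$g = - \frac{199}{6}$ ($g = - \frac{1}{2} + \frac{\left(-6 + 2 \left(-4\right)\right) \frac{1}{\frac{1}{14}}}{6} = - \frac{1}{2} + \frac{\left(-6 - 8\right) \frac{1}{\frac{1}{14}}}{6} = - \frac{1}{2} + \frac{\left(-14\right) 14}{6} = - \frac{1}{2} + \frac{1}{6} \left(-196\right) = - \frac{1}{2} - \frac{98}{3} = - \frac{199}{6} \approx -33.167$)
$g^{2} = \left(- \frac{199}{6}\right)^{2} = \frac{39601}{36}$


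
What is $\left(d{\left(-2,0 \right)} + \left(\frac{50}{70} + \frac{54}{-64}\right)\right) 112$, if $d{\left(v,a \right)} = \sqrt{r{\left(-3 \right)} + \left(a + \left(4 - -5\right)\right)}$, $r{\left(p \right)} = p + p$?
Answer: $- \frac{29}{2} + 112 \sqrt{3} \approx 179.49$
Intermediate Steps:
$r{\left(p \right)} = 2 p$
$d{\left(v,a \right)} = \sqrt{3 + a}$ ($d{\left(v,a \right)} = \sqrt{2 \left(-3\right) + \left(a + \left(4 - -5\right)\right)} = \sqrt{-6 + \left(a + \left(4 + 5\right)\right)} = \sqrt{-6 + \left(a + 9\right)} = \sqrt{-6 + \left(9 + a\right)} = \sqrt{3 + a}$)
$\left(d{\left(-2,0 \right)} + \left(\frac{50}{70} + \frac{54}{-64}\right)\right) 112 = \left(\sqrt{3 + 0} + \left(\frac{50}{70} + \frac{54}{-64}\right)\right) 112 = \left(\sqrt{3} + \left(50 \cdot \frac{1}{70} + 54 \left(- \frac{1}{64}\right)\right)\right) 112 = \left(\sqrt{3} + \left(\frac{5}{7} - \frac{27}{32}\right)\right) 112 = \left(\sqrt{3} - \frac{29}{224}\right) 112 = \left(- \frac{29}{224} + \sqrt{3}\right) 112 = - \frac{29}{2} + 112 \sqrt{3}$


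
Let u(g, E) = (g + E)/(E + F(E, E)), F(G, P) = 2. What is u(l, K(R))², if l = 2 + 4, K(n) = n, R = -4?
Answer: 1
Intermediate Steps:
l = 6
u(g, E) = (E + g)/(2 + E) (u(g, E) = (g + E)/(E + 2) = (E + g)/(2 + E))
u(l, K(R))² = ((-4 + 6)/(2 - 4))² = (2/(-2))² = (-½*2)² = (-1)² = 1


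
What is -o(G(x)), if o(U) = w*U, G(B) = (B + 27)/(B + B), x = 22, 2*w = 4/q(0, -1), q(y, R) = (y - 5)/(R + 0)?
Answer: -49/110 ≈ -0.44545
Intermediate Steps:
q(y, R) = (-5 + y)/R
w = 2/5 (w = (4/(((-5 + 0)/(-1))))/2 = (4/((-1*(-5))))/2 = (4/5)/2 = (4*(1/5))/2 = (1/2)*(4/5) = 2/5 ≈ 0.40000)
G(B) = (27 + B)/(2*B) (G(B) = (27 + B)/((2*B)) = (27 + B)*(1/(2*B)) = (27 + B)/(2*B))
o(U) = 2*U/5
-o(G(x)) = -2*(1/2)*(27 + 22)/22/5 = -2*(1/2)*(1/22)*49/5 = -2*49/(5*44) = -1*49/110 = -49/110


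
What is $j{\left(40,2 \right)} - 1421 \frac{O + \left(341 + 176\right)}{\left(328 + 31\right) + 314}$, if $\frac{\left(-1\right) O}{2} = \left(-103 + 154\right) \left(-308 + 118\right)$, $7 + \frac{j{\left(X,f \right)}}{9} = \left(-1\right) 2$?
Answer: $- \frac{28328150}{673} \approx -42092.0$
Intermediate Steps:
$j{\left(X,f \right)} = -81$ ($j{\left(X,f \right)} = -63 + 9 \left(\left(-1\right) 2\right) = -63 + 9 \left(-2\right) = -63 - 18 = -81$)
$O = 19380$ ($O = - 2 \left(-103 + 154\right) \left(-308 + 118\right) = - 2 \cdot 51 \left(-190\right) = \left(-2\right) \left(-9690\right) = 19380$)
$j{\left(40,2 \right)} - 1421 \frac{O + \left(341 + 176\right)}{\left(328 + 31\right) + 314} = -81 - 1421 \frac{19380 + \left(341 + 176\right)}{\left(328 + 31\right) + 314} = -81 - 1421 \frac{19380 + 517}{359 + 314} = -81 - 1421 \cdot \frac{19897}{673} = -81 - 1421 \cdot 19897 \cdot \frac{1}{673} = -81 - \frac{28273637}{673} = - \frac{28328150}{673}$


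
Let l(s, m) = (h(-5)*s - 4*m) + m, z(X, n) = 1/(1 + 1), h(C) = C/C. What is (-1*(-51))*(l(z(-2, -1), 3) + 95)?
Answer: 8823/2 ≈ 4411.5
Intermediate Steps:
h(C) = 1
z(X, n) = ½ (z(X, n) = 1/2 = ½)
l(s, m) = s - 3*m (l(s, m) = (1*s - 4*m) + m = (s - 4*m) + m = s - 3*m)
(-1*(-51))*(l(z(-2, -1), 3) + 95) = (-1*(-51))*((½ - 3*3) + 95) = 51*((½ - 9) + 95) = 51*(-17/2 + 95) = 51*(173/2) = 8823/2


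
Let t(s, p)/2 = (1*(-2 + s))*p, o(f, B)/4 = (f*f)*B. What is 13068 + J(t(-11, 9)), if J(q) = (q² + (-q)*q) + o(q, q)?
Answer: -51238548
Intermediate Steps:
o(f, B) = 4*B*f² (o(f, B) = 4*((f*f)*B) = 4*(f²*B) = 4*(B*f²) = 4*B*f²)
t(s, p) = 2*p*(-2 + s) (t(s, p) = 2*((1*(-2 + s))*p) = 2*((-2 + s)*p) = 2*(p*(-2 + s)) = 2*p*(-2 + s))
J(q) = 4*q³ (J(q) = (q² + (-q)*q) + 4*q*q² = (q² - q²) + 4*q³ = 0 + 4*q³ = 4*q³)
13068 + J(t(-11, 9)) = 13068 + 4*(2*9*(-2 - 11))³ = 13068 + 4*(2*9*(-13))³ = 13068 + 4*(-234)³ = 13068 + 4*(-12812904) = 13068 - 51251616 = -51238548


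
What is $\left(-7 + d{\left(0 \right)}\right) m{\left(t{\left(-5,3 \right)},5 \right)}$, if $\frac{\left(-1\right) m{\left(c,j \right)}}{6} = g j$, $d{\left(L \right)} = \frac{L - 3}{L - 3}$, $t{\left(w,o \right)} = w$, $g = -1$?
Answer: $-180$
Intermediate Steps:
$d{\left(L \right)} = 1$ ($d{\left(L \right)} = \frac{-3 + L}{-3 + L} = 1$)
$m{\left(c,j \right)} = 6 j$ ($m{\left(c,j \right)} = - 6 \left(- j\right) = 6 j$)
$\left(-7 + d{\left(0 \right)}\right) m{\left(t{\left(-5,3 \right)},5 \right)} = \left(-7 + 1\right) 6 \cdot 5 = \left(-6\right) 30 = -180$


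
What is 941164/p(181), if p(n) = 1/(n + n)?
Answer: 340701368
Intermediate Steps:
p(n) = 1/(2*n)
941164/p(181) = 941164/(((½)/181)) = 941164/(((½)*(1/181))) = 941164/(1/362) = 941164*362 = 340701368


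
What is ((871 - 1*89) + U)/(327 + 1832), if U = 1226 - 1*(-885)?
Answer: 2893/2159 ≈ 1.3400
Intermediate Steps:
U = 2111 (U = 1226 + 885 = 2111)
((871 - 1*89) + U)/(327 + 1832) = ((871 - 1*89) + 2111)/(327 + 1832) = ((871 - 89) + 2111)/2159 = (782 + 2111)*(1/2159) = 2893*(1/2159) = 2893/2159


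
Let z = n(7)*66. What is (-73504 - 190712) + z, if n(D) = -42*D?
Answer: -283620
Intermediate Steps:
z = -19404 (z = -42*7*66 = -294*66 = -19404)
(-73504 - 190712) + z = (-73504 - 190712) - 19404 = -264216 - 19404 = -283620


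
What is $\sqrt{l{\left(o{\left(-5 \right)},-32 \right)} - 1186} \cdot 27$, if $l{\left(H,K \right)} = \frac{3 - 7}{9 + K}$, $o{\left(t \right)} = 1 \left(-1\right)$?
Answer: $\frac{27 i \sqrt{627302}}{23} \approx 929.77 i$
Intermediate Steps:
$o{\left(t \right)} = -1$
$l{\left(H,K \right)} = - \frac{4}{9 + K}$
$\sqrt{l{\left(o{\left(-5 \right)},-32 \right)} - 1186} \cdot 27 = \sqrt{- \frac{4}{9 - 32} - 1186} \cdot 27 = \sqrt{- \frac{4}{-23} - 1186} \cdot 27 = \sqrt{\left(-4\right) \left(- \frac{1}{23}\right) - 1186} \cdot 27 = \sqrt{\frac{4}{23} - 1186} \cdot 27 = \sqrt{- \frac{27274}{23}} \cdot 27 = \frac{i \sqrt{627302}}{23} \cdot 27 = \frac{27 i \sqrt{627302}}{23}$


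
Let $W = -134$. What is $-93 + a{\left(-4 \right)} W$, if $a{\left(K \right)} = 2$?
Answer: $-361$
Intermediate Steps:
$-93 + a{\left(-4 \right)} W = -93 + 2 \left(-134\right) = -93 - 268 = -361$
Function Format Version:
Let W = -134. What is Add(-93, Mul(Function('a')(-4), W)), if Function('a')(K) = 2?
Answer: -361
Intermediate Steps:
Add(-93, Mul(Function('a')(-4), W)) = Add(-93, Mul(2, -134)) = Add(-93, -268) = -361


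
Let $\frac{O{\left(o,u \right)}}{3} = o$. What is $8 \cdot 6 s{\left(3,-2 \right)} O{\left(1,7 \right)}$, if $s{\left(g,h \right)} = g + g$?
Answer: $864$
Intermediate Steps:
$s{\left(g,h \right)} = 2 g$
$O{\left(o,u \right)} = 3 o$
$8 \cdot 6 s{\left(3,-2 \right)} O{\left(1,7 \right)} = 8 \cdot 6 \cdot 2 \cdot 3 \cdot 3 \cdot 1 = 8 \cdot 6 \cdot 6 \cdot 3 = 8 \cdot 36 \cdot 3 = 288 \cdot 3 = 864$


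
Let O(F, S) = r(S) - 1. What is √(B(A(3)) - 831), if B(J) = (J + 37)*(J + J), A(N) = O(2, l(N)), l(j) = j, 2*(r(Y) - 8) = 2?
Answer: I*√111 ≈ 10.536*I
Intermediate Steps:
r(Y) = 9 (r(Y) = 8 + (½)*2 = 8 + 1 = 9)
O(F, S) = 8 (O(F, S) = 9 - 1 = 8)
A(N) = 8
B(J) = 2*J*(37 + J) (B(J) = (37 + J)*(2*J) = 2*J*(37 + J))
√(B(A(3)) - 831) = √(2*8*(37 + 8) - 831) = √(2*8*45 - 831) = √(720 - 831) = √(-111) = I*√111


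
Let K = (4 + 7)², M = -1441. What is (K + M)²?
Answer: 1742400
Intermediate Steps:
K = 121 (K = 11² = 121)
(K + M)² = (121 - 1441)² = (-1320)² = 1742400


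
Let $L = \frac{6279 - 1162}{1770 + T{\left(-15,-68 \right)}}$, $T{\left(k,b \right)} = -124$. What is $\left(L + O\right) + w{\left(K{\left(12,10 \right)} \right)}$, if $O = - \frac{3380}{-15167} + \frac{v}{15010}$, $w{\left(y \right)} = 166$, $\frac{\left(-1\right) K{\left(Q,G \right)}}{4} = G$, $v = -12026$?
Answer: $\frac{31576098614189}{187361439410} \approx 168.53$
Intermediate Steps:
$K{\left(Q,G \right)} = - 4 G$
$L = \frac{5117}{1646}$ ($L = \frac{6279 - 1162}{1770 - 124} = \frac{5117}{1646} \approx 3.1087$)
$O = - \frac{65832271}{113828335}$ ($O = - \frac{3380}{-15167} - \frac{12026}{15010} = \left(-3380\right) \left(- \frac{1}{15167}\right) - \frac{6013}{7505} = \frac{3380}{15167} - \frac{6013}{7505} = - \frac{65832271}{113828335} \approx -0.57835$)
$\left(L + O\right) + w{\left(K{\left(12,10 \right)} \right)} = \left(\frac{5117}{1646} - \frac{65832271}{113828335}\right) + 166 = \frac{474099672129}{187361439410} + 166 = \frac{31576098614189}{187361439410}$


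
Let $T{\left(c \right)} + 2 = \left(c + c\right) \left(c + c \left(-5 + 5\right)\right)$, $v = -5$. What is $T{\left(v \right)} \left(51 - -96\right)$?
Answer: $7056$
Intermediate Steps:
$T{\left(c \right)} = -2 + 2 c^{2}$ ($T{\left(c \right)} = -2 + \left(c + c\right) \left(c + c \left(-5 + 5\right)\right) = -2 + 2 c \left(c + c 0\right) = -2 + 2 c \left(c + 0\right) = -2 + 2 c c = -2 + 2 c^{2}$)
$T{\left(v \right)} \left(51 - -96\right) = \left(-2 + 2 \left(-5\right)^{2}\right) \left(51 - -96\right) = \left(-2 + 2 \cdot 25\right) \left(51 + 96\right) = \left(-2 + 50\right) 147 = 48 \cdot 147 = 7056$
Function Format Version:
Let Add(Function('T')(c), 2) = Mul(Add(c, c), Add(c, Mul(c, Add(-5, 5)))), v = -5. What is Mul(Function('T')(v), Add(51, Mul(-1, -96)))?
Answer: 7056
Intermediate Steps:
Function('T')(c) = Add(-2, Mul(2, Pow(c, 2))) (Function('T')(c) = Add(-2, Mul(Add(c, c), Add(c, Mul(c, Add(-5, 5))))) = Add(-2, Mul(Mul(2, c), Add(c, Mul(c, 0)))) = Add(-2, Mul(Mul(2, c), Add(c, 0))) = Add(-2, Mul(Mul(2, c), c)) = Add(-2, Mul(2, Pow(c, 2))))
Mul(Function('T')(v), Add(51, Mul(-1, -96))) = Mul(Add(-2, Mul(2, Pow(-5, 2))), Add(51, Mul(-1, -96))) = Mul(Add(-2, Mul(2, 25)), Add(51, 96)) = Mul(Add(-2, 50), 147) = Mul(48, 147) = 7056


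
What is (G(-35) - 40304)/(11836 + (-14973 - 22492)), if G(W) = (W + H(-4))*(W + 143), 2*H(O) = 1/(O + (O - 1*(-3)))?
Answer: 220474/128145 ≈ 1.7205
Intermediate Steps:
H(O) = 1/(2*(3 + 2*O)) (H(O) = 1/(2*(O + (O - 1*(-3)))) = 1/(2*(O + (O + 3))) = 1/(2*(O + (3 + O))) = 1/(2*(3 + 2*O)))
G(W) = (143 + W)*(-1/10 + W) (G(W) = (W + 1/(2*(3 + 2*(-4))))*(W + 143) = (W + 1/(2*(3 - 8)))*(143 + W) = (W + (1/2)/(-5))*(143 + W) = (W + (1/2)*(-1/5))*(143 + W) = (W - 1/10)*(143 + W) = (-1/10 + W)*(143 + W) = (143 + W)*(-1/10 + W))
(G(-35) - 40304)/(11836 + (-14973 - 22492)) = ((-143/10 + (-35)**2 + (1429/10)*(-35)) - 40304)/(11836 + (-14973 - 22492)) = ((-143/10 + 1225 - 10003/2) - 40304)/(11836 - 37465) = (-18954/5 - 40304)/(-25629) = -220474/5*(-1/25629) = 220474/128145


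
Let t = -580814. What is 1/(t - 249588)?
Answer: -1/830402 ≈ -1.2042e-6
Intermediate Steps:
1/(t - 249588) = 1/(-580814 - 249588) = 1/(-830402) = -1/830402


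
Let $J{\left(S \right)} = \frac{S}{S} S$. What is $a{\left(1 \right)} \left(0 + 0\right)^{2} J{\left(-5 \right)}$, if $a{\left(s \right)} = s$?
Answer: $0$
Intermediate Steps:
$J{\left(S \right)} = S$ ($J{\left(S \right)} = 1 S = S$)
$a{\left(1 \right)} \left(0 + 0\right)^{2} J{\left(-5 \right)} = 1 \left(0 + 0\right)^{2} \left(-5\right) = 1 \cdot 0^{2} \left(-5\right) = 1 \cdot 0 \left(-5\right) = 0 \left(-5\right) = 0$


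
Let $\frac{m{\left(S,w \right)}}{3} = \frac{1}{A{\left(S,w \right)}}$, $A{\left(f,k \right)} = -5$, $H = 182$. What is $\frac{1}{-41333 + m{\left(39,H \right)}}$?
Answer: $- \frac{5}{206668} \approx -2.4193 \cdot 10^{-5}$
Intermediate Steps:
$m{\left(S,w \right)} = - \frac{3}{5}$ ($m{\left(S,w \right)} = \frac{3}{-5} = 3 \left(- \frac{1}{5}\right) = - \frac{3}{5}$)
$\frac{1}{-41333 + m{\left(39,H \right)}} = \frac{1}{-41333 - \frac{3}{5}} = \frac{1}{- \frac{206668}{5}} = - \frac{5}{206668}$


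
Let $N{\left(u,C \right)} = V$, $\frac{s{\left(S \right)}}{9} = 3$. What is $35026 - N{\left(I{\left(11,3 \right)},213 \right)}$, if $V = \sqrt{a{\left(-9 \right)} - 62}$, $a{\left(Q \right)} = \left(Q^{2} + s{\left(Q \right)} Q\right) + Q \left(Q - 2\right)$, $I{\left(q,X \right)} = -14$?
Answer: $35026 - 5 i \sqrt{5} \approx 35026.0 - 11.18 i$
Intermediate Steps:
$s{\left(S \right)} = 27$ ($s{\left(S \right)} = 9 \cdot 3 = 27$)
$a{\left(Q \right)} = Q^{2} + 27 Q + Q \left(-2 + Q\right)$ ($a{\left(Q \right)} = \left(Q^{2} + 27 Q\right) + Q \left(Q - 2\right) = \left(Q^{2} + 27 Q\right) + Q \left(-2 + Q\right) = Q^{2} + 27 Q + Q \left(-2 + Q\right)$)
$V = 5 i \sqrt{5}$ ($V = \sqrt{- 9 \left(25 + 2 \left(-9\right)\right) - 62} = \sqrt{- 9 \left(25 - 18\right) - 62} = \sqrt{\left(-9\right) 7 - 62} = \sqrt{-63 - 62} = \sqrt{-125} = 5 i \sqrt{5} \approx 11.18 i$)
$N{\left(u,C \right)} = 5 i \sqrt{5}$
$35026 - N{\left(I{\left(11,3 \right)},213 \right)} = 35026 - 5 i \sqrt{5}$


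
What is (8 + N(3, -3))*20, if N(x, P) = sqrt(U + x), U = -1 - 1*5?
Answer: 160 + 20*I*sqrt(3) ≈ 160.0 + 34.641*I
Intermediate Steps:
U = -6 (U = -1 - 5 = -6)
N(x, P) = sqrt(-6 + x)
(8 + N(3, -3))*20 = (8 + sqrt(-6 + 3))*20 = (8 + sqrt(-3))*20 = (8 + I*sqrt(3))*20 = 160 + 20*I*sqrt(3)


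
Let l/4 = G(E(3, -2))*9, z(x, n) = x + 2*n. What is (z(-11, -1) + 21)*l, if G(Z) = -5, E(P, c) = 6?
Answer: -1440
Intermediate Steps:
l = -180 (l = 4*(-5*9) = 4*(-45) = -180)
(z(-11, -1) + 21)*l = ((-11 + 2*(-1)) + 21)*(-180) = ((-11 - 2) + 21)*(-180) = (-13 + 21)*(-180) = 8*(-180) = -1440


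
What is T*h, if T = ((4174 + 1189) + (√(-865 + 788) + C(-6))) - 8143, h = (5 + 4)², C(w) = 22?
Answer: -223398 + 81*I*√77 ≈ -2.234e+5 + 710.77*I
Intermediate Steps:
h = 81 (h = 9² = 81)
T = -2758 + I*√77 (T = ((4174 + 1189) + (√(-865 + 788) + 22)) - 8143 = (5363 + (√(-77) + 22)) - 8143 = (5363 + (I*√77 + 22)) - 8143 = (5363 + (22 + I*√77)) - 8143 = (5385 + I*√77) - 8143 = -2758 + I*√77 ≈ -2758.0 + 8.775*I)
T*h = (-2758 + I*√77)*81 = -223398 + 81*I*√77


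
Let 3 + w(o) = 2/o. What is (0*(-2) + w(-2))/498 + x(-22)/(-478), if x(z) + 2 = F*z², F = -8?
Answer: 481835/59511 ≈ 8.0966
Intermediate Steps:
w(o) = -3 + 2/o
x(z) = -2 - 8*z²
(0*(-2) + w(-2))/498 + x(-22)/(-478) = (0*(-2) + (-3 + 2/(-2)))/498 + (-2 - 8*(-22)²)/(-478) = (0 + (-3 + 2*(-½)))*(1/498) + (-2 - 8*484)*(-1/478) = (0 + (-3 - 1))*(1/498) + (-2 - 3872)*(-1/478) = (0 - 4)*(1/498) - 3874*(-1/478) = -4*1/498 + 1937/239 = -2/249 + 1937/239 = 481835/59511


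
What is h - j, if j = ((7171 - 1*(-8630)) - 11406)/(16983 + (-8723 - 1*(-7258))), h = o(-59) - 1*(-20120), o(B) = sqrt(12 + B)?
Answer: 312217765/15518 + I*sqrt(47) ≈ 20120.0 + 6.8557*I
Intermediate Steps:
h = 20120 + I*sqrt(47) (h = sqrt(12 - 59) - 1*(-20120) = sqrt(-47) + 20120 = I*sqrt(47) + 20120 = 20120 + I*sqrt(47) ≈ 20120.0 + 6.8557*I)
j = 4395/15518 (j = ((7171 + 8630) - 11406)/(16983 + (-8723 + 7258)) = (15801 - 11406)/(16983 - 1465) = 4395/15518 ≈ 0.28322)
h - j = (20120 + I*sqrt(47)) - 1*4395/15518 = (20120 + I*sqrt(47)) - 4395/15518 = 312217765/15518 + I*sqrt(47)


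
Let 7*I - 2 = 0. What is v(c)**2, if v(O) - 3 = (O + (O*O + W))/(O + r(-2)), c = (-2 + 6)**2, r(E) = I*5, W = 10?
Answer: 1368900/3721 ≈ 367.88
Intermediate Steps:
I = 2/7 (I = 2/7 + (1/7)*0 = 2/7 + 0 = 2/7 ≈ 0.28571)
r(E) = 10/7 (r(E) = (2/7)*5 = 10/7)
c = 16 (c = 4**2 = 16)
v(O) = 3 + (10 + O + O**2)/(10/7 + O) (v(O) = 3 + (O + (O*O + 10))/(O + 10/7) = 3 + (O + (O**2 + 10))/(10/7 + O) = 3 + (O + (10 + O**2))/(10/7 + O) = 3 + (10 + O + O**2)/(10/7 + O))
v(c)**2 = ((100 + 7*16**2 + 28*16)/(10 + 7*16))**2 = ((100 + 7*256 + 448)/(10 + 112))**2 = ((100 + 1792 + 448)/122)**2 = ((1/122)*2340)**2 = (1170/61)**2 = 1368900/3721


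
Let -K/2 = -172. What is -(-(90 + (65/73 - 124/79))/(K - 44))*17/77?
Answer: 8756921/133217700 ≈ 0.065734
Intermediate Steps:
K = 344 (K = -2*(-172) = 344)
-(-(90 + (65/73 - 124/79))/(K - 44))*17/77 = -(-(90 + (65/73 - 124/79))/(344 - 44))*17/77 = -(-(90 + (65*(1/73) - 124*1/79))/300)*17*(1/77) = -(-(90 + (65/73 - 124/79))/300)*17/77 = -(-(90 - 3917/5767)/300)*17/77 = -(-515113/(5767*300))*17/77 = -(-1*515113/1730100)*17/77 = -(-515113)*17/(1730100*77) = -1*(-8756921/133217700) = 8756921/133217700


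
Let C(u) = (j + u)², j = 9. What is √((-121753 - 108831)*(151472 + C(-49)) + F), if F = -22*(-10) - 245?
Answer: I*√35295954073 ≈ 1.8787e+5*I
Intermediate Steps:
C(u) = (9 + u)²
F = -25 (F = 220 - 245 = -25)
√((-121753 - 108831)*(151472 + C(-49)) + F) = √((-121753 - 108831)*(151472 + (9 - 49)²) - 25) = √(-230584*(151472 + (-40)²) - 25) = √(-230584*(151472 + 1600) - 25) = √(-230584*153072 - 25) = √(-35295954048 - 25) = √(-35295954073) = I*√35295954073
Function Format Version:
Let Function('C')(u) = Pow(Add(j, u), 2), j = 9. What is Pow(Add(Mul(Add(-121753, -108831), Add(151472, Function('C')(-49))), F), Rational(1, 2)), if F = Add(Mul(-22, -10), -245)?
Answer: Mul(I, Pow(35295954073, Rational(1, 2))) ≈ Mul(1.8787e+5, I)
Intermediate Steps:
Function('C')(u) = Pow(Add(9, u), 2)
F = -25 (F = Add(220, -245) = -25)
Pow(Add(Mul(Add(-121753, -108831), Add(151472, Function('C')(-49))), F), Rational(1, 2)) = Pow(Add(Mul(Add(-121753, -108831), Add(151472, Pow(Add(9, -49), 2))), -25), Rational(1, 2)) = Pow(Add(Mul(-230584, Add(151472, Pow(-40, 2))), -25), Rational(1, 2)) = Pow(Add(Mul(-230584, Add(151472, 1600)), -25), Rational(1, 2)) = Pow(Add(Mul(-230584, 153072), -25), Rational(1, 2)) = Pow(Add(-35295954048, -25), Rational(1, 2)) = Pow(-35295954073, Rational(1, 2)) = Mul(I, Pow(35295954073, Rational(1, 2)))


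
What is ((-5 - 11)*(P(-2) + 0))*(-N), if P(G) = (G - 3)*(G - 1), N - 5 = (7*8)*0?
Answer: 1200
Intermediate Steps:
N = 5 (N = 5 + (7*8)*0 = 5 + 56*0 = 5 + 0 = 5)
P(G) = (-1 + G)*(-3 + G) (P(G) = (-3 + G)*(-1 + G) = (-1 + G)*(-3 + G))
((-5 - 11)*(P(-2) + 0))*(-N) = ((-5 - 11)*((3 + (-2)**2 - 4*(-2)) + 0))*(-1*5) = -16*((3 + 4 + 8) + 0)*(-5) = -16*(15 + 0)*(-5) = -16*15*(-5) = -240*(-5) = 1200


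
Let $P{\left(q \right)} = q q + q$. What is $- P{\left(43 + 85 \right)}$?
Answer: $-16512$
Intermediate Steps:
$P{\left(q \right)} = q + q^{2}$ ($P{\left(q \right)} = q^{2} + q = q + q^{2}$)
$- P{\left(43 + 85 \right)} = - \left(43 + 85\right) \left(1 + \left(43 + 85\right)\right) = - 128 \left(1 + 128\right) = - 128 \cdot 129 = \left(-1\right) 16512 = -16512$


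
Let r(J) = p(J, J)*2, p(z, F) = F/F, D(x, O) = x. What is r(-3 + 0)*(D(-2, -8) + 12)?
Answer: 20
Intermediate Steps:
p(z, F) = 1
r(J) = 2 (r(J) = 1*2 = 2)
r(-3 + 0)*(D(-2, -8) + 12) = 2*(-2 + 12) = 2*10 = 20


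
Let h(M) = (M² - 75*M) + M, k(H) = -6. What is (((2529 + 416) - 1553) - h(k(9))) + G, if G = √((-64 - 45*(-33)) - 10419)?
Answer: 912 + I*√8998 ≈ 912.0 + 94.858*I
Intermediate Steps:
h(M) = M² - 74*M
G = I*√8998 (G = √((-64 + 1485) - 10419) = √(1421 - 10419) = √(-8998) = I*√8998 ≈ 94.858*I)
(((2529 + 416) - 1553) - h(k(9))) + G = (((2529 + 416) - 1553) - (-6)*(-74 - 6)) + I*√8998 = ((2945 - 1553) - (-6)*(-80)) + I*√8998 = (1392 - 1*480) + I*√8998 = (1392 - 480) + I*√8998 = 912 + I*√8998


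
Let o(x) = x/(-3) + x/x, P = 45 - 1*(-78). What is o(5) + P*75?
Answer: 27673/3 ≈ 9224.3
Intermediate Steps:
P = 123 (P = 45 + 78 = 123)
o(x) = 1 - x/3 (o(x) = x*(-1/3) + 1 = -x/3 + 1 = 1 - x/3)
o(5) + P*75 = (1 - 1/3*5) + 123*75 = (1 - 5/3) + 9225 = -2/3 + 9225 = 27673/3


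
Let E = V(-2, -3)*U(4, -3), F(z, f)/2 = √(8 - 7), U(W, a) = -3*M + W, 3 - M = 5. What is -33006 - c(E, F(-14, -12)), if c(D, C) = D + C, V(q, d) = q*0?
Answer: -33008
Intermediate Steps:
M = -2 (M = 3 - 1*5 = 3 - 5 = -2)
V(q, d) = 0
U(W, a) = 6 + W (U(W, a) = -3*(-2) + W = 6 + W)
F(z, f) = 2 (F(z, f) = 2*√(8 - 7) = 2*√1 = 2*1 = 2)
E = 0 (E = 0*(6 + 4) = 0*10 = 0)
c(D, C) = C + D
-33006 - c(E, F(-14, -12)) = -33006 - (2 + 0) = -33006 - 1*2 = -33006 - 2 = -33008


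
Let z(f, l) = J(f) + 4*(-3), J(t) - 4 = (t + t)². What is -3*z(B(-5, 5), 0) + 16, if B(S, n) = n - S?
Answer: -1160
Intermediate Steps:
J(t) = 4 + 4*t² (J(t) = 4 + (t + t)² = 4 + (2*t)² = 4 + 4*t²)
z(f, l) = -8 + 4*f² (z(f, l) = (4 + 4*f²) + 4*(-3) = (4 + 4*f²) - 12 = -8 + 4*f²)
-3*z(B(-5, 5), 0) + 16 = -3*(-8 + 4*(5 - 1*(-5))²) + 16 = -3*(-8 + 4*(5 + 5)²) + 16 = -3*(-8 + 4*10²) + 16 = -3*(-8 + 4*100) + 16 = -3*(-8 + 400) + 16 = -3*392 + 16 = -1176 + 16 = -1160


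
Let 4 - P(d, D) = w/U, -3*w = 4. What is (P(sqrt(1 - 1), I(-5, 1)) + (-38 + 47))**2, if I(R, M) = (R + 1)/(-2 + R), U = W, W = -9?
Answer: 120409/729 ≈ 165.17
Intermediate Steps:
w = -4/3 (w = -1/3*4 = -4/3 ≈ -1.3333)
U = -9
I(R, M) = (1 + R)/(-2 + R)
P(d, D) = 104/27 (P(d, D) = 4 - (-4)/(3*(-9)) = 4 - (-4)*(-1)/(3*9) = 4 - 1*4/27 = 4 - 4/27 = 104/27)
(P(sqrt(1 - 1), I(-5, 1)) + (-38 + 47))**2 = (104/27 + (-38 + 47))**2 = (104/27 + 9)**2 = (347/27)**2 = 120409/729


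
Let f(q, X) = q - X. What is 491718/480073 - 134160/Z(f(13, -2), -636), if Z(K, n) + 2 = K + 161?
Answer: -10720172458/13922117 ≈ -770.01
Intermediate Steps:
Z(K, n) = 159 + K (Z(K, n) = -2 + (K + 161) = -2 + (161 + K) = 159 + K)
491718/480073 - 134160/Z(f(13, -2), -636) = 491718/480073 - 134160/(159 + (13 - 1*(-2))) = 491718*(1/480073) - 134160/(159 + (13 + 2)) = 491718/480073 - 134160/(159 + 15) = 491718/480073 - 134160/174 = 491718/480073 - 134160*1/174 = 491718/480073 - 22360/29 = -10720172458/13922117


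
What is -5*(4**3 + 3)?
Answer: -335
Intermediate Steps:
-5*(4**3 + 3) = -5*(64 + 3) = -5*67 = -335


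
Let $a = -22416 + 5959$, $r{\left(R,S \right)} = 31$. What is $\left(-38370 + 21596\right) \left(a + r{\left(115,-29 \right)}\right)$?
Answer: $275529724$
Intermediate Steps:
$a = -16457$
$\left(-38370 + 21596\right) \left(a + r{\left(115,-29 \right)}\right) = \left(-38370 + 21596\right) \left(-16457 + 31\right) = \left(-16774\right) \left(-16426\right) = 275529724$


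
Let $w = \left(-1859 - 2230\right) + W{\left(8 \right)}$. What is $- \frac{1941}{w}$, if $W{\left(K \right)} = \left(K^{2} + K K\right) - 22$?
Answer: $\frac{1941}{3983} \approx 0.48732$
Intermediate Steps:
$W{\left(K \right)} = -22 + 2 K^{2}$ ($W{\left(K \right)} = \left(K^{2} + K^{2}\right) - 22 = 2 K^{2} - 22 = -22 + 2 K^{2}$)
$w = -3983$ ($w = \left(-1859 - 2230\right) - \left(22 - 2 \cdot 8^{2}\right) = -4089 + \left(-22 + 2 \cdot 64\right) = -4089 + \left(-22 + 128\right) = -4089 + 106 = -3983$)
$- \frac{1941}{w} = - \frac{1941}{-3983} = \left(-1941\right) \left(- \frac{1}{3983}\right) = \frac{1941}{3983}$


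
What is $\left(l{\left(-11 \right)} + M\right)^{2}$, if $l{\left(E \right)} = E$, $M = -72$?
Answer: $6889$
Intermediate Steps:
$\left(l{\left(-11 \right)} + M\right)^{2} = \left(-11 - 72\right)^{2} = \left(-83\right)^{2} = 6889$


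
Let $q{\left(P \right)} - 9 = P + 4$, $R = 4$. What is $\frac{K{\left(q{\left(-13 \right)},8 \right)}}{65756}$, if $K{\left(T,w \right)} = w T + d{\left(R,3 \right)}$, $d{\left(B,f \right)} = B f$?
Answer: $\frac{3}{16439} \approx 0.00018249$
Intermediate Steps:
$q{\left(P \right)} = 13 + P$ ($q{\left(P \right)} = 9 + \left(P + 4\right) = 9 + \left(4 + P\right) = 13 + P$)
$K{\left(T,w \right)} = 12 + T w$ ($K{\left(T,w \right)} = w T + 4 \cdot 3 = T w + 12 = 12 + T w$)
$\frac{K{\left(q{\left(-13 \right)},8 \right)}}{65756} = \frac{12 + \left(13 - 13\right) 8}{65756} = \left(12 + 0 \cdot 8\right) \frac{1}{65756} = \left(12 + 0\right) \frac{1}{65756} = 12 \cdot \frac{1}{65756} = \frac{3}{16439}$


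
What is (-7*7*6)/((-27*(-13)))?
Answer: -98/117 ≈ -0.83761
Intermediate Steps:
(-7*7*6)/((-27*(-13))) = -49*6/351 = -294*1/351 = -98/117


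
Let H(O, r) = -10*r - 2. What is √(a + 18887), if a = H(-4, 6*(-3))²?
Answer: 3*√5619 ≈ 224.88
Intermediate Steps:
H(O, r) = -2 - 10*r
a = 31684 (a = (-2 - 60*(-3))² = (-2 - 10*(-18))² = (-2 + 180)² = 178² = 31684)
√(a + 18887) = √(31684 + 18887) = √50571 = 3*√5619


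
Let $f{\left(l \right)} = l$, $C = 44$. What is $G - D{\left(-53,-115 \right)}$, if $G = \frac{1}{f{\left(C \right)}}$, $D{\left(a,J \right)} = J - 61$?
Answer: $\frac{7745}{44} \approx 176.02$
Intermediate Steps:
$D{\left(a,J \right)} = -61 + J$
$G = \frac{1}{44} \approx 0.022727$
$G - D{\left(-53,-115 \right)} = \frac{1}{44} - \left(-61 - 115\right) = \frac{1}{44} - -176 = \frac{1}{44} + 176 = \frac{7745}{44}$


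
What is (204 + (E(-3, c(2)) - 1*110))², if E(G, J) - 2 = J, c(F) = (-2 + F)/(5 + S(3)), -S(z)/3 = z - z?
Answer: 9216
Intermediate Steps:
S(z) = 0 (S(z) = -3*(z - z) = -3*0 = 0)
c(F) = -⅖ + F/5 (c(F) = (-2 + F)/(5 + 0) = (-2 + F)/5 = (-2 + F)*(⅕) = -⅖ + F/5)
E(G, J) = 2 + J
(204 + (E(-3, c(2)) - 1*110))² = (204 + ((2 + (-⅖ + (⅕)*2)) - 1*110))² = (204 + ((2 + (-⅖ + ⅖)) - 110))² = (204 + ((2 + 0) - 110))² = (204 + (2 - 110))² = (204 - 108)² = 96² = 9216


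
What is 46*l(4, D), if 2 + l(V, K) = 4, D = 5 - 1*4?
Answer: 92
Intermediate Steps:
D = 1 (D = 5 - 4 = 1)
l(V, K) = 2 (l(V, K) = -2 + 4 = 2)
46*l(4, D) = 46*2 = 92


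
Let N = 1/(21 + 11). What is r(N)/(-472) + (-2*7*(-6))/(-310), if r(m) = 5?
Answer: -20599/73160 ≈ -0.28156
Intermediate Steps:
N = 1/32 ≈ 0.031250
r(N)/(-472) + (-2*7*(-6))/(-310) = 5/(-472) + (-2*7*(-6))/(-310) = 5*(-1/472) - 14*(-6)*(-1/310) = -5/472 + 84*(-1/310) = -5/472 - 42/155 = -20599/73160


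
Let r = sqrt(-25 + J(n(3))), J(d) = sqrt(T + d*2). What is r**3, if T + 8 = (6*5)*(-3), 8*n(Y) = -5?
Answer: sqrt(2)*(-50 + I*sqrt(397))**(3/2)/4 ≈ -75.199 - 117.63*I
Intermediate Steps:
n(Y) = -5/8 (n(Y) = (1/8)*(-5) = -5/8)
T = -98 (T = -8 + (6*5)*(-3) = -8 + 30*(-3) = -8 - 90 = -98)
J(d) = sqrt(-98 + 2*d) (J(d) = sqrt(-98 + d*2) = sqrt(-98 + 2*d))
r = sqrt(-25 + I*sqrt(397)/2) (r = sqrt(-25 + sqrt(-98 + 2*(-5/8))) = sqrt(-25 + sqrt(-98 - 5/4)) = sqrt(-25 + sqrt(-397/4)) = sqrt(-25 + I*sqrt(397)/2) ≈ 0.97773 + 5.0947*I)
r**3 = (sqrt(-100 + 2*I*sqrt(397))/2)**3 = (-100 + 2*I*sqrt(397))**(3/2)/8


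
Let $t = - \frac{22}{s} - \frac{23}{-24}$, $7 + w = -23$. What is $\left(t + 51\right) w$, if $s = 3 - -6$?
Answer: $- \frac{17825}{12} \approx -1485.4$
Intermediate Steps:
$w = -30$ ($w = -7 - 23 = -30$)
$s = 9$ ($s = 3 + 6 = 9$)
$t = - \frac{107}{72}$ ($t = - \frac{22}{9} - \frac{23}{-24} = \left(-22\right) \frac{1}{9} - - \frac{23}{24} = - \frac{22}{9} + \frac{23}{24} = - \frac{107}{72} \approx -1.4861$)
$\left(t + 51\right) w = \left(- \frac{107}{72} + 51\right) \left(-30\right) = \frac{3565}{72} \left(-30\right) = - \frac{17825}{12}$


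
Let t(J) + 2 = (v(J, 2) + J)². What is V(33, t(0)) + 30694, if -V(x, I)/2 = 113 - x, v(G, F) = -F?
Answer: 30534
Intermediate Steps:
t(J) = -2 + (-2 + J)² (t(J) = -2 + (-1*2 + J)² = -2 + (-2 + J)²)
V(x, I) = -226 + 2*x (V(x, I) = -2*(113 - x) = -226 + 2*x)
V(33, t(0)) + 30694 = (-226 + 2*33) + 30694 = (-226 + 66) + 30694 = -160 + 30694 = 30534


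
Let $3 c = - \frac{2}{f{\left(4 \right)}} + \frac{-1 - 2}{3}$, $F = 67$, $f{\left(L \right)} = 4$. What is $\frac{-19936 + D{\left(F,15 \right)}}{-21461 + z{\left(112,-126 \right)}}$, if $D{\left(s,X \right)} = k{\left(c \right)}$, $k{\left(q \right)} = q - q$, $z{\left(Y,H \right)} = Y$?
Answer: $\frac{19936}{21349} \approx 0.93381$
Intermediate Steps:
$c = - \frac{1}{2}$ ($c = \frac{- \frac{2}{4} + \frac{-1 - 2}{3}}{3} = \frac{\left(-2\right) \frac{1}{4} + \left(-1 - 2\right) \frac{1}{3}}{3} = \frac{- \frac{1}{2} - 1}{3} = \frac{1}{3} \left(- \frac{3}{2}\right) = - \frac{1}{2} \approx -0.5$)
$k{\left(q \right)} = 0$
$D{\left(s,X \right)} = 0$
$\frac{-19936 + D{\left(F,15 \right)}}{-21461 + z{\left(112,-126 \right)}} = \frac{-19936 + 0}{-21461 + 112} = - \frac{19936}{-21349} = \left(-19936\right) \left(- \frac{1}{21349}\right) = \frac{19936}{21349}$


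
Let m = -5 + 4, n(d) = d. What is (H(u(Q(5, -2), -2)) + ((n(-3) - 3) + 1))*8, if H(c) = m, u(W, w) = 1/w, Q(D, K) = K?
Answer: -48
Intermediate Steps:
m = -1
H(c) = -1
(H(u(Q(5, -2), -2)) + ((n(-3) - 3) + 1))*8 = (-1 + ((-3 - 3) + 1))*8 = (-1 + (-6 + 1))*8 = (-1 - 5)*8 = -6*8 = -48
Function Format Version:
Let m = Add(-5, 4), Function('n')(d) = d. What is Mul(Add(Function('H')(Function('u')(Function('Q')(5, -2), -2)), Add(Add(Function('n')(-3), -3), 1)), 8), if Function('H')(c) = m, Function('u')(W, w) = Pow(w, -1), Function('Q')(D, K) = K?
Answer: -48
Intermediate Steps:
m = -1
Function('H')(c) = -1
Mul(Add(Function('H')(Function('u')(Function('Q')(5, -2), -2)), Add(Add(Function('n')(-3), -3), 1)), 8) = Mul(Add(-1, Add(Add(-3, -3), 1)), 8) = Mul(Add(-1, Add(-6, 1)), 8) = Mul(Add(-1, -5), 8) = Mul(-6, 8) = -48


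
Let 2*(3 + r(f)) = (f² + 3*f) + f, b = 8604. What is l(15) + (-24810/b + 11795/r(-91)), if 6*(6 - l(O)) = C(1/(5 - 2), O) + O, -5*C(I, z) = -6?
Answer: 32127091/9453645 ≈ 3.3984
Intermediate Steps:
r(f) = -3 + f²/2 + 2*f (r(f) = -3 + ((f² + 3*f) + f)/2 = -3 + (f² + 4*f)/2 = -3 + (f²/2 + 2*f) = -3 + f²/2 + 2*f)
C(I, z) = 6/5 (C(I, z) = -⅕*(-6) = 6/5)
l(O) = 29/5 - O/6 (l(O) = 6 - (6/5 + O)/6 = 6 + (-⅕ - O/6) = 29/5 - O/6)
l(15) + (-24810/b + 11795/r(-91)) = (29/5 - ⅙*15) + (-24810/8604 + 11795/(-3 + (½)*(-91)² + 2*(-91))) = (29/5 - 5/2) + (-24810*1/8604 + 11795/(-3 + (½)*8281 - 182)) = 33/10 + (-4135/1434 + 11795/(-3 + 8281/2 - 182)) = 33/10 + (-4135/1434 + 11795/(7911/2)) = 33/10 + (-4135/1434 + 11795*(2/7911)) = 33/10 + (-4135/1434 + 23590/7911) = 33/10 + 372025/3781458 = 32127091/9453645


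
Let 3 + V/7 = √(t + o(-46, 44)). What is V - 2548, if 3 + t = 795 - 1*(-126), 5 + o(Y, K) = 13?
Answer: -2569 + 7*√926 ≈ -2356.0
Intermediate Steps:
o(Y, K) = 8 (o(Y, K) = -5 + 13 = 8)
t = 918 (t = -3 + (795 - 1*(-126)) = -3 + (795 + 126) = -3 + 921 = 918)
V = -21 + 7*√926 (V = -21 + 7*√(918 + 8) = -21 + 7*√926 ≈ 192.01)
V - 2548 = (-21 + 7*√926) - 2548 = -2569 + 7*√926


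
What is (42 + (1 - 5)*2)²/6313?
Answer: 1156/6313 ≈ 0.18311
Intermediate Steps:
(42 + (1 - 5)*2)²/6313 = (42 - 4*2)²*(1/6313) = (42 - 8)²*(1/6313) = 34²*(1/6313) = 1156*(1/6313) = 1156/6313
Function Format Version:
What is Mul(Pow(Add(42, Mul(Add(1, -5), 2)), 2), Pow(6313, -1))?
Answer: Rational(1156, 6313) ≈ 0.18311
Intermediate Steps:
Mul(Pow(Add(42, Mul(Add(1, -5), 2)), 2), Pow(6313, -1)) = Mul(Pow(Add(42, Mul(-4, 2)), 2), Rational(1, 6313)) = Mul(Pow(Add(42, -8), 2), Rational(1, 6313)) = Mul(Pow(34, 2), Rational(1, 6313)) = Mul(1156, Rational(1, 6313)) = Rational(1156, 6313)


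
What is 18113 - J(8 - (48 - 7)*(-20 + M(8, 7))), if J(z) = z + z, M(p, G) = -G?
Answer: 15883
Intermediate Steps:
J(z) = 2*z
18113 - J(8 - (48 - 7)*(-20 + M(8, 7))) = 18113 - 2*(8 - (48 - 7)*(-20 - 1*7)) = 18113 - 2*(8 - 41*(-20 - 7)) = 18113 - 2*(8 - 41*(-27)) = 18113 - 2*(8 - 1*(-1107)) = 18113 - 2*(8 + 1107) = 18113 - 2*1115 = 18113 - 1*2230 = 18113 - 2230 = 15883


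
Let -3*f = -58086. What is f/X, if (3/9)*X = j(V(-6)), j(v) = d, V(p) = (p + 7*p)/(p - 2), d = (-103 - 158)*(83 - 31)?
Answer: -3227/6786 ≈ -0.47554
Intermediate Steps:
d = -13572 (d = -261*52 = -13572)
V(p) = 8*p/(-2 + p) (V(p) = (8*p)/(-2 + p) = 8*p/(-2 + p))
j(v) = -13572
f = 19362 (f = -1/3*(-58086) = 19362)
X = -40716 (X = 3*(-13572) = -40716)
f/X = 19362/(-40716) = 19362*(-1/40716) = -3227/6786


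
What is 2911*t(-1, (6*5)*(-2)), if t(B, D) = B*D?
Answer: 174660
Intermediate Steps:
2911*t(-1, (6*5)*(-2)) = 2911*(-6*5*(-2)) = 2911*(-30*(-2)) = 2911*(-1*(-60)) = 2911*60 = 174660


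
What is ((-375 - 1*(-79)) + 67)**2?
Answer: 52441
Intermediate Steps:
((-375 - 1*(-79)) + 67)**2 = ((-375 + 79) + 67)**2 = (-296 + 67)**2 = (-229)**2 = 52441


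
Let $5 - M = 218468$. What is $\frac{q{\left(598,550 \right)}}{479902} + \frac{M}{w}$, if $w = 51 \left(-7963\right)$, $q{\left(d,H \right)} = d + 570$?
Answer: $\frac{240445595}{444964477} \approx 0.54037$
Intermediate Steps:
$q{\left(d,H \right)} = 570 + d$
$M = -218463$ ($M = 5 - 218468 = -218463$)
$w = -406113$
$\frac{q{\left(598,550 \right)}}{479902} + \frac{M}{w} = \frac{570 + 598}{479902} - \frac{218463}{-406113} = 1168 \cdot \frac{1}{479902} - - \frac{72821}{135371} = \frac{8}{3287} + \frac{72821}{135371} = \frac{240445595}{444964477}$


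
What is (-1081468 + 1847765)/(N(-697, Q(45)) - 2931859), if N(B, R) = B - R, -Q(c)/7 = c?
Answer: -766297/2932241 ≈ -0.26133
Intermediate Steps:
Q(c) = -7*c
(-1081468 + 1847765)/(N(-697, Q(45)) - 2931859) = (-1081468 + 1847765)/((-697 - (-7)*45) - 2931859) = 766297/((-697 - 1*(-315)) - 2931859) = 766297/((-697 + 315) - 2931859) = 766297/(-382 - 2931859) = 766297/(-2932241) = 766297*(-1/2932241) = -766297/2932241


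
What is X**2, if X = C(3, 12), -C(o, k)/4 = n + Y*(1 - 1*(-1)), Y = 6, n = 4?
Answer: 4096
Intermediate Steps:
C(o, k) = -64 (C(o, k) = -4*(4 + 6*(1 - 1*(-1))) = -4*(4 + 6*(1 + 1)) = -4*(4 + 6*2) = -4*(4 + 12) = -4*16 = -64)
X = -64
X**2 = (-64)**2 = 4096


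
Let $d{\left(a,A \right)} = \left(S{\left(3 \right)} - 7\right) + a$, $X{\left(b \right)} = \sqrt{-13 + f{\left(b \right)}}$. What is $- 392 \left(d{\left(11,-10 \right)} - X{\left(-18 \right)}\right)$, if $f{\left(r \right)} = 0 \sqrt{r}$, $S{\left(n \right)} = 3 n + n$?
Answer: $-6272 + 392 i \sqrt{13} \approx -6272.0 + 1413.4 i$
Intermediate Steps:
$S{\left(n \right)} = 4 n$
$f{\left(r \right)} = 0$
$X{\left(b \right)} = i \sqrt{13}$ ($X{\left(b \right)} = \sqrt{-13 + 0} = \sqrt{-13} = i \sqrt{13}$)
$d{\left(a,A \right)} = 5 + a$ ($d{\left(a,A \right)} = \left(4 \cdot 3 - 7\right) + a = \left(12 - 7\right) + a = 5 + a$)
$- 392 \left(d{\left(11,-10 \right)} - X{\left(-18 \right)}\right) = - 392 \left(\left(5 + 11\right) - i \sqrt{13}\right) = - 392 \left(16 - i \sqrt{13}\right) = -6272 + 392 i \sqrt{13}$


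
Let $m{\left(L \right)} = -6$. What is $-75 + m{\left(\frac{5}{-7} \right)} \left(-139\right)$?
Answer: $759$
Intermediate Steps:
$-75 + m{\left(\frac{5}{-7} \right)} \left(-139\right) = -75 - -834 = -75 + 834 = 759$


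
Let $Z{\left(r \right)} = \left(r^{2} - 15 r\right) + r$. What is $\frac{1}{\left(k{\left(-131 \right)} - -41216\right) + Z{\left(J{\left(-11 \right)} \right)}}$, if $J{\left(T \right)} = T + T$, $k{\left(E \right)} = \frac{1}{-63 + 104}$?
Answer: $\frac{41}{1722329} \approx 2.3805 \cdot 10^{-5}$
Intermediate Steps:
$k{\left(E \right)} = \frac{1}{41}$
$J{\left(T \right)} = 2 T$
$Z{\left(r \right)} = r^{2} - 14 r$
$\frac{1}{\left(k{\left(-131 \right)} - -41216\right) + Z{\left(J{\left(-11 \right)} \right)}} = \frac{1}{\left(\frac{1}{41} - -41216\right) + 2 \left(-11\right) \left(-14 + 2 \left(-11\right)\right)} = \frac{1}{\left(\frac{1}{41} + 41216\right) - 22 \left(-14 - 22\right)} = \frac{1}{\frac{1689857}{41} - -792} = \frac{1}{\frac{1689857}{41} + 792} = \frac{1}{\frac{1722329}{41}} = \frac{41}{1722329}$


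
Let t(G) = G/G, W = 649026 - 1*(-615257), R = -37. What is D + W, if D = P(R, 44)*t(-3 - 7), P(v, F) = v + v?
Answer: 1264209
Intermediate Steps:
W = 1264283 (W = 649026 + 615257 = 1264283)
t(G) = 1
P(v, F) = 2*v
D = -74 (D = (2*(-37))*1 = -74*1 = -74)
D + W = -74 + 1264283 = 1264209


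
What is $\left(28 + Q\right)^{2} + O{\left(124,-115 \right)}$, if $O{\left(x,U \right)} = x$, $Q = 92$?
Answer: $14524$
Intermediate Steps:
$\left(28 + Q\right)^{2} + O{\left(124,-115 \right)} = \left(28 + 92\right)^{2} + 124 = 120^{2} + 124 = 14400 + 124 = 14524$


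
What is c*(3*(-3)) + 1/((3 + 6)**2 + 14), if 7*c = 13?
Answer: -11108/665 ≈ -16.704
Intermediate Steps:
c = 13/7 (c = (1/7)*13 = 13/7 ≈ 1.8571)
c*(3*(-3)) + 1/((3 + 6)**2 + 14) = 13*(3*(-3))/7 + 1/((3 + 6)**2 + 14) = (13/7)*(-9) + 1/(9**2 + 14) = -117/7 + 1/(81 + 14) = -117/7 + 1/95 = -11108/665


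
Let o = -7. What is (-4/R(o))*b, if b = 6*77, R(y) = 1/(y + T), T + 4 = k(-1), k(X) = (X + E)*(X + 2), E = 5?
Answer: 12936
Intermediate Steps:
k(X) = (2 + X)*(5 + X) (k(X) = (X + 5)*(X + 2) = (5 + X)*(2 + X) = (2 + X)*(5 + X))
T = 0 (T = -4 + (10 + (-1)**2 + 7*(-1)) = -4 + (10 + 1 - 7) = -4 + 4 = 0)
R(y) = 1/y (R(y) = 1/(y + 0) = 1/y)
b = 462
(-4/R(o))*b = -4/(1/(-7))*462 = -4/(-1/7)*462 = -4*(-7)*462 = 28*462 = 12936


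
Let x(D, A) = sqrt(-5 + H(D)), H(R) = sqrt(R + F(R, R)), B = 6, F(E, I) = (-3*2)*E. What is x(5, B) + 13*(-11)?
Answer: -143 + sqrt(-5 + 5*I) ≈ -141.98 + 2.4567*I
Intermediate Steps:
F(E, I) = -6*E
H(R) = sqrt(5)*sqrt(-R) (H(R) = sqrt(R - 6*R) = sqrt(-5*R) = sqrt(5)*sqrt(-R))
x(D, A) = sqrt(-5 + sqrt(5)*sqrt(-D))
x(5, B) + 13*(-11) = sqrt(-5 + sqrt(5)*sqrt(-1*5)) + 13*(-11) = sqrt(-5 + sqrt(5)*sqrt(-5)) - 143 = sqrt(-5 + sqrt(5)*(I*sqrt(5))) - 143 = sqrt(-5 + 5*I) - 143 = -143 + sqrt(-5 + 5*I)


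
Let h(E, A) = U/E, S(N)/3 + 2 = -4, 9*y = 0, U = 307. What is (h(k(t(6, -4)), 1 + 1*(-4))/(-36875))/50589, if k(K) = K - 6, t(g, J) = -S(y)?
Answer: -307/22385632500 ≈ -1.3714e-8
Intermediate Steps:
y = 0 (y = (⅑)*0 = 0)
S(N) = -18 (S(N) = -6 + 3*(-4) = -6 - 12 = -18)
t(g, J) = 18 (t(g, J) = -1*(-18) = 18)
k(K) = -6 + K
h(E, A) = 307/E
(h(k(t(6, -4)), 1 + 1*(-4))/(-36875))/50589 = ((307/(-6 + 18))/(-36875))/50589 = ((307/12)*(-1/36875))*(1/50589) = -307/442500*1/50589 = -307/22385632500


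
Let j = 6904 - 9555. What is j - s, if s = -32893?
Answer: 30242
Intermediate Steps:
j = -2651
j - s = -2651 - 1*(-32893) = -2651 + 32893 = 30242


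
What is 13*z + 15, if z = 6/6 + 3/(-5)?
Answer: 101/5 ≈ 20.200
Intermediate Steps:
z = ⅖ (z = 6*(⅙) + 3*(-⅕) = 1 - ⅗ = ⅖ ≈ 0.40000)
13*z + 15 = 13*(⅖) + 15 = 26/5 + 15 = 101/5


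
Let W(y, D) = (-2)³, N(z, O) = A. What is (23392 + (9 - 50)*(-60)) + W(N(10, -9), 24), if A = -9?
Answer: 25844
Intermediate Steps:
N(z, O) = -9
W(y, D) = -8
(23392 + (9 - 50)*(-60)) + W(N(10, -9), 24) = (23392 + (9 - 50)*(-60)) - 8 = (23392 - 41*(-60)) - 8 = (23392 + 2460) - 8 = 25852 - 8 = 25844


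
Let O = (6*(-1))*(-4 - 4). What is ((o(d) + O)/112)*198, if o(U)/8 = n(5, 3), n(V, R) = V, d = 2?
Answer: 1089/7 ≈ 155.57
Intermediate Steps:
o(U) = 40 (o(U) = 8*5 = 40)
O = 48 (O = -6*(-8) = 48)
((o(d) + O)/112)*198 = ((40 + 48)/112)*198 = ((1/112)*88)*198 = (11/14)*198 = 1089/7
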